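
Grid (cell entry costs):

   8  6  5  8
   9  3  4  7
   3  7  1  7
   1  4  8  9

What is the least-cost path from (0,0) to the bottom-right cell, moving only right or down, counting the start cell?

Cheapest: (0,0) -> (0,1) -> (1,1) -> (1,2) -> (2,2) -> (2,3) -> (3,3)
  8 + 6 + 3 + 4 + 1 + 7 + 9 = 38

38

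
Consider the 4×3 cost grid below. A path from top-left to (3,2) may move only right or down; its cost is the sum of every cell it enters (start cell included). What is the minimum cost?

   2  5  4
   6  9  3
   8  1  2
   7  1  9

Path (0,0)→(0,1)→(0,2)→(1,2)→(2,2)→(3,2): 2 + 5 + 4 + 3 + 2 + 9 = 25.

25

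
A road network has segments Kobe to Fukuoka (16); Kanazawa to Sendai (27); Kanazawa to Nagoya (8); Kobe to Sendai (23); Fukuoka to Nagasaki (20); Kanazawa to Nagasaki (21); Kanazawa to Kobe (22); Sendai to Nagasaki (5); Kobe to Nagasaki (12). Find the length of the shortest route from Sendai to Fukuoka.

25

Comparing a few candidate routes:
Sendai-Kobe-Fukuoka: 23 + 16 = 39
Sendai-Nagasaki-Fukuoka: 5 + 20 = 25
Sendai-Nagasaki-Kanazawa-Kobe-Fukuoka: 5 + 21 + 22 + 16 = 64
Sendai-Kanazawa-Kobe-Fukuoka: 27 + 22 + 16 = 65
Sendai-Nagasaki-Kobe-Fukuoka: 5 + 12 + 16 = 33
Sendai-Kobe-Nagasaki-Fukuoka: 23 + 12 + 20 = 55
The minimum is 25 km.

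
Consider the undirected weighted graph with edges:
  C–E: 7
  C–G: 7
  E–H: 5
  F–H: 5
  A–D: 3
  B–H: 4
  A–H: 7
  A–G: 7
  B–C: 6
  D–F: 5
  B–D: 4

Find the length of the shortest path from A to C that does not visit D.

Paths from A to C avoiding D:
A → G → C: 7 + 7 = 14
A → H → E → C: 7 + 5 + 7 = 19
A → H → B → C: 7 + 4 + 6 = 17
Shortest: 14.

14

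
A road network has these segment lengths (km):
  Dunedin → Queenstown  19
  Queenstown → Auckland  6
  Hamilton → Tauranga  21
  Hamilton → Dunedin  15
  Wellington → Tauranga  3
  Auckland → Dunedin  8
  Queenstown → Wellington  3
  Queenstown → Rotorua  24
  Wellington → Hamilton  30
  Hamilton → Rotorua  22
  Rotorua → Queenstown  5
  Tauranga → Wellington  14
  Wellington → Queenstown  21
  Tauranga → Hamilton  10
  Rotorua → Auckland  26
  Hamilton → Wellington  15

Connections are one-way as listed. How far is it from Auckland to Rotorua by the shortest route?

Paths from Auckland to Rotorua:
Auckland -> Dunedin -> Queenstown -> Rotorua: 8 + 19 + 24 = 51
Auckland -> Dunedin -> Queenstown -> Wellington -> Hamilton -> Rotorua: 8 + 19 + 3 + 30 + 22 = 82
Auckland -> Dunedin -> Queenstown -> Wellington -> Tauranga -> Hamilton -> Rotorua: 8 + 19 + 3 + 3 + 10 + 22 = 65
Shortest: 51 km.

51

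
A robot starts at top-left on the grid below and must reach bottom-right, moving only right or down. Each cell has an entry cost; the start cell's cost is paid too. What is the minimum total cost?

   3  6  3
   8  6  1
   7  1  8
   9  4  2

22

One optimal route is [0,0] [0,1] [1,1] [2,1] [3,1] [3,2].
Its cost is 3 + 6 + 6 + 1 + 4 + 2 = 22.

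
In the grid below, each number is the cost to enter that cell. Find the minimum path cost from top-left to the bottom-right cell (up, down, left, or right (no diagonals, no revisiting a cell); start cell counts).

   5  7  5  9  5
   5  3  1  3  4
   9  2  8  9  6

27

Path [0,0] -> [1,0] -> [1,1] -> [1,2] -> [1,3] -> [1,4] -> [2,4]: 5 + 5 + 3 + 1 + 3 + 4 + 6 = 27.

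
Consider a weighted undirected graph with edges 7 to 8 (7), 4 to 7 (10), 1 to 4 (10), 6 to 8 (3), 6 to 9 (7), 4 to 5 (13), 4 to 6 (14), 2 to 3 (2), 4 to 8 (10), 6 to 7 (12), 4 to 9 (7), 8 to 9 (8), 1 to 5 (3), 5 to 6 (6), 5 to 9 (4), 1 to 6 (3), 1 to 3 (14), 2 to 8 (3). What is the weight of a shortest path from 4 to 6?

Comparing a few candidate routes:
4 → 6: 14
4 → 8 → 6: 10 + 3 = 13
4 → 1 → 6: 10 + 3 = 13
Best route has total 13.

13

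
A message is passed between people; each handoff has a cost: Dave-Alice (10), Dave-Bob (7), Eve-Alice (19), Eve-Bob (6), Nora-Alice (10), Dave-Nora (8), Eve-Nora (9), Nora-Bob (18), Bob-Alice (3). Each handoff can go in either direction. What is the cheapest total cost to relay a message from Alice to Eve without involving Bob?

Paths from Alice to Eve avoiding Bob:
Alice→Nora→Eve: 10 + 9 = 19
Alice→Dave→Nora→Eve: 10 + 8 + 9 = 27
Alice→Eve: 19
Best route has total 19.

19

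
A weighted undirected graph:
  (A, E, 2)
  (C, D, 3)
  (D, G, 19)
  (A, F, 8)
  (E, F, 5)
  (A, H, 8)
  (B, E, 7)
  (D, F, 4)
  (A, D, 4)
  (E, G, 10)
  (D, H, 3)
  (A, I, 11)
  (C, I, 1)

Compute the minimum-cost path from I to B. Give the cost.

17

A few of the I→B routes:
I -> C -> D -> A -> E -> B: 1 + 3 + 4 + 2 + 7 = 17
I -> C -> D -> F -> E -> B: 1 + 3 + 4 + 5 + 7 = 20
I -> A -> E -> B: 11 + 2 + 7 = 20
Shortest: 17.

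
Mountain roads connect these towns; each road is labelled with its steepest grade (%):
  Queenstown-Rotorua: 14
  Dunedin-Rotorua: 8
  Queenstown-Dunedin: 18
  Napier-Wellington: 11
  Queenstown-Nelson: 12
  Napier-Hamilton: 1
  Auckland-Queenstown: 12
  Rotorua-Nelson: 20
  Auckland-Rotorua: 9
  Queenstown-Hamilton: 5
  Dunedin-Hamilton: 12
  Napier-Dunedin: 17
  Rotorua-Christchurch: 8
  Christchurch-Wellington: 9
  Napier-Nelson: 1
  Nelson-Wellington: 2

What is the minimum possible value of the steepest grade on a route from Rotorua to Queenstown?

9

Checking several routes:
Rotorua-Dunedin-Hamilton-Napier-Wellington-Nelson-Queenstown: max(8, 12, 1, 11, 2, 12) = 12
Rotorua-Christchurch-Wellington-Nelson-Napier-Hamilton-Queenstown: max(8, 9, 2, 1, 1, 5) = 9
Rotorua-Dunedin-Hamilton-Napier-Nelson-Queenstown: max(8, 12, 1, 1, 12) = 12
Rotorua-Dunedin-Hamilton-Queenstown: max(8, 12, 5) = 12
Rotorua-Christchurch-Wellington-Napier-Hamilton-Queenstown: max(8, 9, 11, 1, 5) = 11
Smallest bottleneck: 9%.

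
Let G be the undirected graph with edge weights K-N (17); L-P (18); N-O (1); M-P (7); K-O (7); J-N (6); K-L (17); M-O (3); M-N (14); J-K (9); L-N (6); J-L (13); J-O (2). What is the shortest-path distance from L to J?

9

Some routes from L to J:
L → N → O → K → J: 6 + 1 + 7 + 9 = 23
L → J: 13
L → N → O → J: 6 + 1 + 2 = 9
L → N → J: 6 + 6 = 12
Shortest: 9.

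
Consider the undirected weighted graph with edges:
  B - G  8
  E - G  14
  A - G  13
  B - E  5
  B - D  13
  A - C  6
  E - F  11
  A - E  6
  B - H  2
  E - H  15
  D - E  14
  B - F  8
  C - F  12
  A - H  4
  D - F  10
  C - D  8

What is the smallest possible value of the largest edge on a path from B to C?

Comparing a few candidate routes:
B - H - A - C: max(2, 4, 6) = 6
B - F - D - C: max(8, 10, 8) = 10
B - E - A - C: max(5, 6, 6) = 6
Best route has worst link 6.

6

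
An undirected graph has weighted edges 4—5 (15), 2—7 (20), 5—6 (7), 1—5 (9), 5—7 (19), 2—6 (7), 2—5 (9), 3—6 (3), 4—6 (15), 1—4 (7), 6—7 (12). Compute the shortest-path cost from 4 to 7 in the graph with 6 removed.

Checking several routes:
4 → 5 → 2 → 7: 15 + 9 + 20 = 44
4 → 1 → 5 → 7: 7 + 9 + 19 = 35
4 → 5 → 7: 15 + 19 = 34
Shortest: 34.

34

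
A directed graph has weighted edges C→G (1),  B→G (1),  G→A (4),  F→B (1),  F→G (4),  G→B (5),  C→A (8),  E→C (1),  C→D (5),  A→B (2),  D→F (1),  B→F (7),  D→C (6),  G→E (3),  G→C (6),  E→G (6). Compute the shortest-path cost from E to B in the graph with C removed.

Paths from E to B avoiding C:
E→G→B: 6 + 5 = 11
E→G→A→B: 6 + 4 + 2 = 12
Shortest: 11.

11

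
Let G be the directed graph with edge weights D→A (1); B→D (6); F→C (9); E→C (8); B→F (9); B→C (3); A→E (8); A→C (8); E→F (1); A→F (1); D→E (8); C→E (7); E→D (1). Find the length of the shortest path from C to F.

Paths from C to F:
C-E-D-A-F: 7 + 1 + 1 + 1 = 10
C-E-F: 7 + 1 = 8
Shortest: 8.

8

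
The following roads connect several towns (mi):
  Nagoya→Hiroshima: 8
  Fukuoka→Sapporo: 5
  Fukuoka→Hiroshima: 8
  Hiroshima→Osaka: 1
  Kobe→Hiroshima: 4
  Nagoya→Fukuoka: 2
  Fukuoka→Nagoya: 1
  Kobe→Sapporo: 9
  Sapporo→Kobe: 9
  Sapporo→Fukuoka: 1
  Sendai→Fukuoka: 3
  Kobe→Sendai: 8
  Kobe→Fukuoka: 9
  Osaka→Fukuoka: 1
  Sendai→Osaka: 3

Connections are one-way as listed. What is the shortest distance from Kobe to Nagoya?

7

Paths from Kobe to Nagoya:
Kobe-Hiroshima-Osaka-Fukuoka-Nagoya: 4 + 1 + 1 + 1 = 7
Kobe-Sapporo-Fukuoka-Nagoya: 9 + 1 + 1 = 11
Kobe-Sendai-Fukuoka-Nagoya: 8 + 3 + 1 = 12
Kobe-Sendai-Osaka-Fukuoka-Nagoya: 8 + 3 + 1 + 1 = 13
Kobe-Fukuoka-Nagoya: 9 + 1 = 10
Shortest: 7 mi.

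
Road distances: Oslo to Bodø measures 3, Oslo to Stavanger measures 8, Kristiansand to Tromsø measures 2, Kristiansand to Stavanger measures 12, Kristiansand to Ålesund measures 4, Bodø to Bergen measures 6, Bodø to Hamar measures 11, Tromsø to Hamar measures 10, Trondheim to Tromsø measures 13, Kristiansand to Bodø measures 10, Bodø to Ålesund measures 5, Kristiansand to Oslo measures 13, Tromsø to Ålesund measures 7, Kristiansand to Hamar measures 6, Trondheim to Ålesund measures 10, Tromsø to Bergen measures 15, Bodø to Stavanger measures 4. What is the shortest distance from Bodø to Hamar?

11

Some routes from Bodø to Hamar:
Bodø → Kristiansand → Hamar: 10 + 6 = 16
Bodø → Hamar: 11
Bodø → Ålesund → Kristiansand → Hamar: 5 + 4 + 6 = 15
Shortest: 11.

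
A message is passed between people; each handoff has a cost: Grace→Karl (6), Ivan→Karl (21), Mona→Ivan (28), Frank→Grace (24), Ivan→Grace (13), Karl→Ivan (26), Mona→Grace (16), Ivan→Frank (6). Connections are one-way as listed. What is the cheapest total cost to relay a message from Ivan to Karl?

19

Routes from Ivan to Karl:
Ivan - Karl: 21
Ivan - Grace - Karl: 13 + 6 = 19
Ivan - Frank - Grace - Karl: 6 + 24 + 6 = 36
The minimum is 19.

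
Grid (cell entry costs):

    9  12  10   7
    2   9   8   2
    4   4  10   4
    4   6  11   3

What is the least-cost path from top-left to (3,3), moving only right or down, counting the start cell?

36

Cheapest: (0,0) → (1,0) → (2,0) → (2,1) → (2,2) → (2,3) → (3,3)
  9 + 2 + 4 + 4 + 10 + 4 + 3 = 36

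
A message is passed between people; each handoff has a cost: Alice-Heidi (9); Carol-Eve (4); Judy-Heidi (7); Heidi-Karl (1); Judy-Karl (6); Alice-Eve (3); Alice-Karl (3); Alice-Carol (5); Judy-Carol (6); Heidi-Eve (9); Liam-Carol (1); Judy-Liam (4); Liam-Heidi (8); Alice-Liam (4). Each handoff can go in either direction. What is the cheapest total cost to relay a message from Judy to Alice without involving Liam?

Checking several routes:
Judy → Carol → Alice: 6 + 5 = 11
Judy → Carol → Eve → Alice: 6 + 4 + 3 = 13
Judy → Heidi → Karl → Alice: 7 + 1 + 3 = 11
Judy → Karl → Alice: 6 + 3 = 9
The minimum is 9.

9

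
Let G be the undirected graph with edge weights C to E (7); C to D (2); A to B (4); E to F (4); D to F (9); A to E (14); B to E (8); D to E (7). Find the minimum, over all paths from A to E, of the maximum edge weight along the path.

Paths from A to E:
A - E: max(14) = 14
A - B - E: max(4, 8) = 8
Best route has worst link 8.

8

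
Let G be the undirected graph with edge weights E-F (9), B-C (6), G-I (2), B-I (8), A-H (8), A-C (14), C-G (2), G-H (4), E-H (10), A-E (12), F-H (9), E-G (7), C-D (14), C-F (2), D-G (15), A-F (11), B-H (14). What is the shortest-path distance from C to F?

Some routes from C to F:
C→G→E→F: 2 + 7 + 9 = 18
C→F: 2
C→G→H→F: 2 + 4 + 9 = 15
The minimum is 2.

2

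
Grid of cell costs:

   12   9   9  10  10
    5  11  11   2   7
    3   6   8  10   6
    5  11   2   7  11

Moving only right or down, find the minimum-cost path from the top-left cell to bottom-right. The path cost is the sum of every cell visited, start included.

54

Path (0,0)→(1,0)→(2,0)→(2,1)→(2,2)→(3,2)→(3,3)→(3,4): 12 + 5 + 3 + 6 + 8 + 2 + 7 + 11 = 54.
For comparison, the top-then-right route costs 74.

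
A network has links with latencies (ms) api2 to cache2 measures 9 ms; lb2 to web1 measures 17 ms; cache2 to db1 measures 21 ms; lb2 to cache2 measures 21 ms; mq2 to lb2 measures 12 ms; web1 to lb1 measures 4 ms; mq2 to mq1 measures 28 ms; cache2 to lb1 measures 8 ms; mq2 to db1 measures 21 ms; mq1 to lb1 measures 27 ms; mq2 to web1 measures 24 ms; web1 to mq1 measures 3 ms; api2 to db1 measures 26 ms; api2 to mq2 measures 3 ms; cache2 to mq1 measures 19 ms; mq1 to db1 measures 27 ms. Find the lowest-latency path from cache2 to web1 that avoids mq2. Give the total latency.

12

Some routes from cache2 to web1 avoiding mq2:
cache2-lb1-mq1-web1: 8 + 27 + 3 = 38
cache2-lb1-web1: 8 + 4 = 12
cache2-lb2-web1: 21 + 17 = 38
cache2-mq1-web1: 19 + 3 = 22
Best route has total 12 ms.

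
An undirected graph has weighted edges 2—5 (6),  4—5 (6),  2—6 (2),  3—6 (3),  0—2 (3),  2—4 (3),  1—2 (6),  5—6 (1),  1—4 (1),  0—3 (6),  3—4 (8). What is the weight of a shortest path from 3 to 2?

Some routes from 3 to 2:
3→6→2: 3 + 2 = 5
3→4→2: 8 + 3 = 11
3→0→2: 6 + 3 = 9
3→6→5→2: 3 + 1 + 6 = 10
The minimum is 5.

5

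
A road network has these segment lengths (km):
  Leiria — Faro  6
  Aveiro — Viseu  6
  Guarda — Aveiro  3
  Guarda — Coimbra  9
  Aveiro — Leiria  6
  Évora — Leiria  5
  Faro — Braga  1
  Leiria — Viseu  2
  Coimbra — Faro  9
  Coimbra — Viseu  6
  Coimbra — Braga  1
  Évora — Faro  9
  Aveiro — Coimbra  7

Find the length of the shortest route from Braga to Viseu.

7

Comparing a few candidate routes:
Braga - Faro - Coimbra - Viseu: 1 + 9 + 6 = 16
Braga - Faro - Leiria - Viseu: 1 + 6 + 2 = 9
Braga - Coimbra - Viseu: 1 + 6 = 7
Braga - Coimbra - Aveiro - Viseu: 1 + 7 + 6 = 14
Braga - Coimbra - Aveiro - Leiria - Viseu: 1 + 7 + 6 + 2 = 16
Shortest: 7 km.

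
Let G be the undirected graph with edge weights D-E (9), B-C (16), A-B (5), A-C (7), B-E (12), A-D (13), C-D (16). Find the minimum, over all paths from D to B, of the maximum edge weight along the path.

Paths from D to B:
D - C - A - B: max(16, 7, 5) = 16
D - A - B: max(13, 5) = 13
D - E - B: max(9, 12) = 12
D - A - C - B: max(13, 7, 16) = 16
D - C - B: max(16, 16) = 16
The minimum achievable maximum is 12.

12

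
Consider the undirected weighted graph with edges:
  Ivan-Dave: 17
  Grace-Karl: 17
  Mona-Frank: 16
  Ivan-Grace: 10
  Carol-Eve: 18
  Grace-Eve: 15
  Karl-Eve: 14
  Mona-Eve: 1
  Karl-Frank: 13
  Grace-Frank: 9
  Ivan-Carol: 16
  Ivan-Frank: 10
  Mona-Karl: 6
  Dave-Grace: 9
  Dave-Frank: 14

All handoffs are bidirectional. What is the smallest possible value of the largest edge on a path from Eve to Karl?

6

Comparing a few candidate routes:
Eve-Karl: max(14) = 14
Eve-Grace-Ivan-Frank-Karl: max(15, 10, 10, 13) = 15
Eve-Mona-Karl: max(1, 6) = 6
Smallest bottleneck: 6.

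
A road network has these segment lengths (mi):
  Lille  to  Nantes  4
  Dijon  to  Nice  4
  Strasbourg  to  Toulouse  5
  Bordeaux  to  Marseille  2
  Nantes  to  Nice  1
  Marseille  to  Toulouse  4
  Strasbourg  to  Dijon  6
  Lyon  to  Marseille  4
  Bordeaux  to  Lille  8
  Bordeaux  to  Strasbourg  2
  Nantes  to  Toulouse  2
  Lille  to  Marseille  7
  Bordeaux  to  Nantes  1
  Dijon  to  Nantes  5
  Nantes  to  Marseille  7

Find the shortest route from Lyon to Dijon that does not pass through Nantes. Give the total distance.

Candidate routes:
Lyon -> Marseille -> Lille -> Bordeaux -> Strasbourg -> Dijon: 4 + 7 + 8 + 2 + 6 = 27
Lyon -> Marseille -> Toulouse -> Strasbourg -> Dijon: 4 + 4 + 5 + 6 = 19
Lyon -> Marseille -> Bordeaux -> Strasbourg -> Dijon: 4 + 2 + 2 + 6 = 14
Shortest: 14 mi.

14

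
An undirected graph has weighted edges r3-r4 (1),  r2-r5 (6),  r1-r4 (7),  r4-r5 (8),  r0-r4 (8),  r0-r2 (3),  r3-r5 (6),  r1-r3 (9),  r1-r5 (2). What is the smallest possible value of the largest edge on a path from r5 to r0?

6

A few of the r5→r0 routes:
r5-r2-r0: max(6, 3) = 6
r5-r1-r4-r0: max(2, 7, 8) = 8
r5-r4-r0: max(8, 8) = 8
Best route has worst link 6.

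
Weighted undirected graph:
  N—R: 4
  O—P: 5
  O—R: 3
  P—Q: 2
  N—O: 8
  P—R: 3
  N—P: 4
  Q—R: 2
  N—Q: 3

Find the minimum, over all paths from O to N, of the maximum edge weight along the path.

Comparing a few candidate routes:
O-R-N: max(3, 4) = 4
O-R-P-N: max(3, 3, 4) = 4
O-R-Q-P-N: max(3, 2, 2, 4) = 4
O-R-Q-N: max(3, 2, 3) = 3
O-P-N: max(5, 4) = 5
O-R-P-Q-N: max(3, 3, 2, 3) = 3
The minimum achievable maximum is 3.

3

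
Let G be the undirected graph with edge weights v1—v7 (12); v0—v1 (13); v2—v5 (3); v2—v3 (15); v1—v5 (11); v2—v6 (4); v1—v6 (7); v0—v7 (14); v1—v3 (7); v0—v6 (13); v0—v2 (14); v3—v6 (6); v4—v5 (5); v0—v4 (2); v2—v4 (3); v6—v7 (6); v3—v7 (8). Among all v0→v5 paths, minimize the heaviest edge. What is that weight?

3

Some routes from v0 to v5:
v0 -> v4 -> v5: max(2, 5) = 5
v0 -> v4 -> v2 -> v5: max(2, 3, 3) = 3
v0 -> v4 -> v2 -> v6 -> v1 -> v5: max(2, 3, 4, 7, 11) = 11
v0 -> v4 -> v2 -> v6 -> v3 -> v1 -> v5: max(2, 3, 4, 6, 7, 11) = 11
Smallest bottleneck: 3.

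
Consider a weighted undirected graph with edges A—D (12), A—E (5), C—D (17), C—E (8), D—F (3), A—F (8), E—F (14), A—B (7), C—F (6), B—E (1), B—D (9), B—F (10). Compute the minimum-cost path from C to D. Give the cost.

9

Comparing a few candidate routes:
C→F→D: 6 + 3 = 9
C→D: 17
C→E→B→D: 8 + 1 + 9 = 18
Best route has total 9.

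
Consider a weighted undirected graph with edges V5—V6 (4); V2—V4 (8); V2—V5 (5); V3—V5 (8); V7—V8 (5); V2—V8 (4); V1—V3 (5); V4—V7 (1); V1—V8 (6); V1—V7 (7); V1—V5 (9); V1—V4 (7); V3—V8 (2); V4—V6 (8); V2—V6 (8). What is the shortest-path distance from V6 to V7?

9

A few of the V6→V7 routes:
V6 - V4 - V7: 8 + 1 = 9
V6 - V5 - V2 - V8 - V7: 4 + 5 + 4 + 5 = 18
V6 - V2 - V8 - V7: 8 + 4 + 5 = 17
V6 - V2 - V4 - V7: 8 + 8 + 1 = 17
Shortest: 9.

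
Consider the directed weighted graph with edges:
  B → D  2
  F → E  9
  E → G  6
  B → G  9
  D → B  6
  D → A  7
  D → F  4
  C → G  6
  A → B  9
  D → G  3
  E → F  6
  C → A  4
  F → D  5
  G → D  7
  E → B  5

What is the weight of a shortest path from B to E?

Candidate routes:
B -> D -> F -> E: 2 + 4 + 9 = 15
B -> G -> D -> F -> E: 9 + 7 + 4 + 9 = 29
Shortest: 15.

15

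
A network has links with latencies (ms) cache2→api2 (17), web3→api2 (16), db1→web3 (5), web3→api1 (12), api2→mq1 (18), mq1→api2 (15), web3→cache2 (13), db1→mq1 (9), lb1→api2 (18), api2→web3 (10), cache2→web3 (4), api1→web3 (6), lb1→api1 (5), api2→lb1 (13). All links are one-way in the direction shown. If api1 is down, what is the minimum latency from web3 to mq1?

34

Paths from web3 to mq1 avoiding api1:
web3 → cache2 → api2 → mq1: 13 + 17 + 18 = 48
web3 → api2 → mq1: 16 + 18 = 34
The minimum is 34 ms.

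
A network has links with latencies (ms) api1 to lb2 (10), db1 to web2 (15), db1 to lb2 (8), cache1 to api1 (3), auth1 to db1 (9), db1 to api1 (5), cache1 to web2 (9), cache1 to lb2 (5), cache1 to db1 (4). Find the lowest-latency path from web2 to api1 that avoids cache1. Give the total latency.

20

Paths from web2 to api1 avoiding cache1:
web2 -> db1 -> lb2 -> api1: 15 + 8 + 10 = 33
web2 -> db1 -> api1: 15 + 5 = 20
Shortest: 20 ms.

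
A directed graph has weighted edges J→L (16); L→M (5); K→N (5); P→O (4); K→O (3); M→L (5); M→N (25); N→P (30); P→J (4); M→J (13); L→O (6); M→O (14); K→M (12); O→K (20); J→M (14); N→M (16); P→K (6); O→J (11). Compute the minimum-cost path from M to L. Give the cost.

5

A few of the M→L routes:
M - O - J - L: 14 + 11 + 16 = 41
M - N - P - O - J - L: 25 + 30 + 4 + 11 + 16 = 86
M - N - P - J - L: 25 + 30 + 4 + 16 = 75
M - J - L: 13 + 16 = 29
M - L: 5
Shortest: 5.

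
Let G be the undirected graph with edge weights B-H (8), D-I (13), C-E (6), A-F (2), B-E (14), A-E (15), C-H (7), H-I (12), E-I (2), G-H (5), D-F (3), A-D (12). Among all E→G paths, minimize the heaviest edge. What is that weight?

7

A few of the E→G routes:
E→B→H→G: max(14, 8, 5) = 14
E→I→H→G: max(2, 12, 5) = 12
E→C→H→G: max(6, 7, 5) = 7
E→A→F→D→I→H→G: max(15, 2, 3, 13, 12, 5) = 15
Best route has worst link 7.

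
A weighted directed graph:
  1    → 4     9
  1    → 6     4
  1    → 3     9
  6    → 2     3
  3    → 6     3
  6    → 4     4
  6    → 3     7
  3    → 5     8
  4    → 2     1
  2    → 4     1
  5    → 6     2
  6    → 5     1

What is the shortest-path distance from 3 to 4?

7

Comparing a few candidate routes:
3 → 5 → 6 → 2 → 4: 8 + 2 + 3 + 1 = 14
3 → 6 → 2 → 4: 3 + 3 + 1 = 7
3 → 6 → 4: 3 + 4 = 7
The minimum is 7.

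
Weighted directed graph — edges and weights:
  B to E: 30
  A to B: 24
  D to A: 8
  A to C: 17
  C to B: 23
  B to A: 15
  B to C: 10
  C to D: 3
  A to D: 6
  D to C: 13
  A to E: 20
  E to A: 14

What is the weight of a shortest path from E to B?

Paths from E to B:
E -> A -> D -> C -> B: 14 + 6 + 13 + 23 = 56
E -> A -> C -> B: 14 + 17 + 23 = 54
E -> A -> B: 14 + 24 = 38
Shortest: 38.

38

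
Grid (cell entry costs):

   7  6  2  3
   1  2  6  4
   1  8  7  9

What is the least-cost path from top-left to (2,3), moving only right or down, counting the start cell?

29

Cheapest: [0,0]→[1,0]→[1,1]→[1,2]→[1,3]→[2,3]
  7 + 1 + 2 + 6 + 4 + 9 = 29
(Top row then right column would cost 31.)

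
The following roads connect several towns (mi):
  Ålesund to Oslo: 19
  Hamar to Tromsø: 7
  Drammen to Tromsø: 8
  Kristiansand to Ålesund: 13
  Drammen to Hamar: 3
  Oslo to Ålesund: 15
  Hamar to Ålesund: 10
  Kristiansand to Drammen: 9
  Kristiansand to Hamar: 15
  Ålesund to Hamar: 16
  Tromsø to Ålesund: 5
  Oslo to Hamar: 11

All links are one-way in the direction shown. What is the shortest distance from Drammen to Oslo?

32

Paths from Drammen to Oslo:
Drammen -> Tromsø -> Ålesund -> Oslo: 8 + 5 + 19 = 32
Drammen -> Hamar -> Ålesund -> Oslo: 3 + 10 + 19 = 32
Drammen -> Hamar -> Tromsø -> Ålesund -> Oslo: 3 + 7 + 5 + 19 = 34
Shortest: 32 mi.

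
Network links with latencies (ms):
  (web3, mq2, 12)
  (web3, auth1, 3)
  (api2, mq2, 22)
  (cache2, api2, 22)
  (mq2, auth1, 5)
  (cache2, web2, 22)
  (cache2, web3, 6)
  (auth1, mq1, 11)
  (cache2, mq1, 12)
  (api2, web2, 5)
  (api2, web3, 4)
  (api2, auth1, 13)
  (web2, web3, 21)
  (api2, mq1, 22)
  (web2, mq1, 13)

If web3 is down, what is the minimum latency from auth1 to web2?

18

Some routes from auth1 to web2 avoiding web3:
auth1→mq1→web2: 11 + 13 = 24
auth1→api2→web2: 13 + 5 = 18
auth1→mq2→api2→web2: 5 + 22 + 5 = 32
auth1→mq1→api2→web2: 11 + 22 + 5 = 38
Shortest: 18 ms.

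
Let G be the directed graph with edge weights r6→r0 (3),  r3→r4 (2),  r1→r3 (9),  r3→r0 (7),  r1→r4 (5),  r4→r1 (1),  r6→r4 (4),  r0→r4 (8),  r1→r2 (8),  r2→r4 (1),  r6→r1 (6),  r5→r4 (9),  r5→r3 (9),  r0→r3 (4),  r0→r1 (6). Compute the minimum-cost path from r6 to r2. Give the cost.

Candidate routes:
r6 - r4 - r1 - r2: 4 + 1 + 8 = 13
r6 - r0 - r3 - r4 - r1 - r2: 3 + 4 + 2 + 1 + 8 = 18
r6 - r0 - r4 - r1 - r2: 3 + 8 + 1 + 8 = 20
r6 - r0 - r1 - r2: 3 + 6 + 8 = 17
r6 - r1 - r2: 6 + 8 = 14
Best route has total 13.

13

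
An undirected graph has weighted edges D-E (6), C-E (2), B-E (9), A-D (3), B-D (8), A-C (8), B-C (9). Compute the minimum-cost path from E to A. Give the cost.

9

Checking several routes:
E -> B -> D -> A: 9 + 8 + 3 = 20
E -> C -> A: 2 + 8 = 10
E -> C -> B -> D -> A: 2 + 9 + 8 + 3 = 22
E -> D -> A: 6 + 3 = 9
The minimum is 9.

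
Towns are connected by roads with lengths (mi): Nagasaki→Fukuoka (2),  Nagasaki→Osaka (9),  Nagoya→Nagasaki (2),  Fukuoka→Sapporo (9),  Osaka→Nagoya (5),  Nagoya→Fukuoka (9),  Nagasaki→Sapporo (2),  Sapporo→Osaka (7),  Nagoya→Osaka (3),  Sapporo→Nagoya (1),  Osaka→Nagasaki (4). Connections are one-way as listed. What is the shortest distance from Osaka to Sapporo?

6

A few of the Osaka→Sapporo routes:
Osaka-Nagasaki-Sapporo: 4 + 2 = 6
Osaka-Nagoya-Nagasaki-Sapporo: 5 + 2 + 2 = 9
Osaka-Nagoya-Nagasaki-Fukuoka-Sapporo: 5 + 2 + 2 + 9 = 18
Osaka-Nagasaki-Fukuoka-Sapporo: 4 + 2 + 9 = 15
Shortest: 6 mi.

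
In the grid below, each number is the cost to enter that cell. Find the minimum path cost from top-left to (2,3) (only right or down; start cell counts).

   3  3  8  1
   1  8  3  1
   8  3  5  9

25

Best path: (0,0) (0,1) (0,2) (0,3) (1,3) (2,3)
Cost: 3 + 3 + 8 + 1 + 1 + 9 = 25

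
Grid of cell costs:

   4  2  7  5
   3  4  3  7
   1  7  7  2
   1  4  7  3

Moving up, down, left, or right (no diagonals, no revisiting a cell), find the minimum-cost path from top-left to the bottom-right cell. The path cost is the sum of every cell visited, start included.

23

Cheapest: r0c0 r1c0 r2c0 r3c0 r3c1 r3c2 r3c3
  4 + 3 + 1 + 1 + 4 + 7 + 3 = 23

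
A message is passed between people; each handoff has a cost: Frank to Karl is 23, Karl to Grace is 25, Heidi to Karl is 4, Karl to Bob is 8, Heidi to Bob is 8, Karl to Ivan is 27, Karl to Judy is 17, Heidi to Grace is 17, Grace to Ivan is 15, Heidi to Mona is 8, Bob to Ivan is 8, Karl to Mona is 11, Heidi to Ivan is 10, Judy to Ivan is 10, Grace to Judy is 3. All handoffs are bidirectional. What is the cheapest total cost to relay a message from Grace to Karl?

Comparing a few candidate routes:
Grace - Ivan - Heidi - Karl: 15 + 10 + 4 = 29
Grace - Karl: 25
Grace - Judy - Ivan - Heidi - Karl: 3 + 10 + 10 + 4 = 27
Grace - Heidi - Karl: 17 + 4 = 21
Grace - Judy - Karl: 3 + 17 = 20
Grace - Judy - Ivan - Bob - Karl: 3 + 10 + 8 + 8 = 29
Best route has total 20.

20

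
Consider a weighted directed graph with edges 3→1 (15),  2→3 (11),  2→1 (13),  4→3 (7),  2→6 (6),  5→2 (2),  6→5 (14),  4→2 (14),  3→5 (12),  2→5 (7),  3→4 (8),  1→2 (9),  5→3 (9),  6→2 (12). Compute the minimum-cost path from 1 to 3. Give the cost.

Candidate routes:
1→2→5→3: 9 + 7 + 9 = 25
1→2→6→5→3: 9 + 6 + 14 + 9 = 38
1→2→3: 9 + 11 = 20
Shortest: 20.

20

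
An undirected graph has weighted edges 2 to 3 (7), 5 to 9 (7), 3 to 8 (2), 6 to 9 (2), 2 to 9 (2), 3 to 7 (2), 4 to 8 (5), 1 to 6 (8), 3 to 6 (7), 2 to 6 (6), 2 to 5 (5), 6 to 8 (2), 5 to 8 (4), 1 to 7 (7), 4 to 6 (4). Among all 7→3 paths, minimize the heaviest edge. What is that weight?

2

A few of the 7→3 routes:
7→1→6→2→5→8→3: max(7, 8, 6, 5, 4, 2) = 8
7→1→6→2→9→5→8→3: max(7, 8, 6, 2, 7, 4, 2) = 8
7→3: max(2) = 2
7→1→6→2→3: max(7, 8, 6, 7) = 8
The minimum achievable maximum is 2.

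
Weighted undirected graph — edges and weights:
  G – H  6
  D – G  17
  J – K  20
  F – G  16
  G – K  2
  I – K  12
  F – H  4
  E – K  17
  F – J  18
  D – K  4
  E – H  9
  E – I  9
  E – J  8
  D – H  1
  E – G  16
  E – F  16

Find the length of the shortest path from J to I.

Some routes from J to I:
J - K - I: 20 + 12 = 32
J - E - I: 8 + 9 = 17
J - E - H - D - K - I: 8 + 9 + 1 + 4 + 12 = 34
Shortest: 17.

17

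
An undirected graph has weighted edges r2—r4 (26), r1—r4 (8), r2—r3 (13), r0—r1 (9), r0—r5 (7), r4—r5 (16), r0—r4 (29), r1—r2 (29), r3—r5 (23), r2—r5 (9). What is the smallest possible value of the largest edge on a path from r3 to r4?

13

Checking several routes:
r3 → r2 → r5 → r4: max(13, 9, 16) = 16
r3 → r5 → r0 → r1 → r4: max(23, 7, 9, 8) = 23
r3 → r5 → r2 → r4: max(23, 9, 26) = 26
r3 → r2 → r5 → r0 → r1 → r4: max(13, 9, 7, 9, 8) = 13
r3 → r5 → r4: max(23, 16) = 23
r3 → r2 → r4: max(13, 26) = 26
The minimum achievable maximum is 13.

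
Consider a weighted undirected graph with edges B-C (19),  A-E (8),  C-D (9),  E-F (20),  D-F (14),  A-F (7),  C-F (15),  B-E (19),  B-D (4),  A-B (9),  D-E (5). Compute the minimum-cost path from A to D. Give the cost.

A few of the A→D routes:
A→B→D: 9 + 4 = 13
A→E→D: 8 + 5 = 13
A→F→D: 7 + 14 = 21
The minimum is 13.

13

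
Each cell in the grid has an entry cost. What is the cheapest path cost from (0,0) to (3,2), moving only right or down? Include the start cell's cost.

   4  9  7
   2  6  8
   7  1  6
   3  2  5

20

Take [0,0] -> [1,0] -> [1,1] -> [2,1] -> [3,1] -> [3,2] for a total of 4 + 2 + 6 + 1 + 2 + 5 = 20.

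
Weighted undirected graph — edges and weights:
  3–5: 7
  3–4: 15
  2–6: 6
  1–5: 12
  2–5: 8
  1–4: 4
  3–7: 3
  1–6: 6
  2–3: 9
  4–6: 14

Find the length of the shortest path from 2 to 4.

A few of the 2→4 routes:
2-6-4: 6 + 14 = 20
2-5-1-4: 8 + 12 + 4 = 24
2-3-4: 9 + 15 = 24
2-6-1-4: 6 + 6 + 4 = 16
The minimum is 16.

16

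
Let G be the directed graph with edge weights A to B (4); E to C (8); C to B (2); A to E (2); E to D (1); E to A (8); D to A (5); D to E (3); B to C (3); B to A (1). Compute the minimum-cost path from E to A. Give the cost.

6

Candidate routes:
E→A: 8
E→C→B→A: 8 + 2 + 1 = 11
E→D→A: 1 + 5 = 6
Best route has total 6.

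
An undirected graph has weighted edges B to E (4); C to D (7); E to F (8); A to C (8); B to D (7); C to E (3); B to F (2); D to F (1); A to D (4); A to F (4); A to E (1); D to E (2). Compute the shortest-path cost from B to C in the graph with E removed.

Comparing a few candidate routes:
B → F → A → C: 2 + 4 + 8 = 14
B → F → A → D → C: 2 + 4 + 4 + 7 = 17
B → D → C: 7 + 7 = 14
B → F → D → A → C: 2 + 1 + 4 + 8 = 15
B → D → A → C: 7 + 4 + 8 = 19
B → F → D → C: 2 + 1 + 7 = 10
Best route has total 10.

10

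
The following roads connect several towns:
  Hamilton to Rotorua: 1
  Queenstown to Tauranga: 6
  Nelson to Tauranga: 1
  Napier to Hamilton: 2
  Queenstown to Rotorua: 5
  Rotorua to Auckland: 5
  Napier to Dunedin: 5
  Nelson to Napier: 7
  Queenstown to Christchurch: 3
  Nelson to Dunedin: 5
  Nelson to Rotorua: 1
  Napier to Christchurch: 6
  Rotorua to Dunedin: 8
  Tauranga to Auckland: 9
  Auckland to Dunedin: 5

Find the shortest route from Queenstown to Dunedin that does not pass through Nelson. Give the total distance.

13

Comparing a few candidate routes:
Queenstown → Rotorua → Hamilton → Napier → Dunedin: 5 + 1 + 2 + 5 = 13
Queenstown → Christchurch → Napier → Dunedin: 3 + 6 + 5 = 14
Queenstown → Rotorua → Dunedin: 5 + 8 = 13
The minimum is 13.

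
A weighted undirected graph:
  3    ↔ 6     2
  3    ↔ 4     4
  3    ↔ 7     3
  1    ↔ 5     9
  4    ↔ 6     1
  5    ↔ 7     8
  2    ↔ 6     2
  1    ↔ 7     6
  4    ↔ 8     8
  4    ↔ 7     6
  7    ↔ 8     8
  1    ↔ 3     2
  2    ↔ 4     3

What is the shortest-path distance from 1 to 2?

Some routes from 1 to 2:
1-3-4-6-2: 2 + 4 + 1 + 2 = 9
1-3-4-2: 2 + 4 + 3 = 9
1-3-6-2: 2 + 2 + 2 = 6
1-3-6-4-2: 2 + 2 + 1 + 3 = 8
1-7-3-6-2: 6 + 3 + 2 + 2 = 13
Shortest: 6.

6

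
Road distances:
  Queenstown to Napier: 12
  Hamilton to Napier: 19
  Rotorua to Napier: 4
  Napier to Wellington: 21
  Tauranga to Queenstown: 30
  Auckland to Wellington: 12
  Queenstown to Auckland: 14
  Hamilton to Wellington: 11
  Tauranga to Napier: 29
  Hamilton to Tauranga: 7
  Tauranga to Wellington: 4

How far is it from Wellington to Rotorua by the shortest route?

25

A few of the Wellington→Rotorua routes:
Wellington → Hamilton → Napier → Rotorua: 11 + 19 + 4 = 34
Wellington → Napier → Rotorua: 21 + 4 = 25
Wellington → Auckland → Queenstown → Napier → Rotorua: 12 + 14 + 12 + 4 = 42
Wellington → Tauranga → Napier → Rotorua: 4 + 29 + 4 = 37
Wellington → Tauranga → Hamilton → Napier → Rotorua: 4 + 7 + 19 + 4 = 34
Best route has total 25.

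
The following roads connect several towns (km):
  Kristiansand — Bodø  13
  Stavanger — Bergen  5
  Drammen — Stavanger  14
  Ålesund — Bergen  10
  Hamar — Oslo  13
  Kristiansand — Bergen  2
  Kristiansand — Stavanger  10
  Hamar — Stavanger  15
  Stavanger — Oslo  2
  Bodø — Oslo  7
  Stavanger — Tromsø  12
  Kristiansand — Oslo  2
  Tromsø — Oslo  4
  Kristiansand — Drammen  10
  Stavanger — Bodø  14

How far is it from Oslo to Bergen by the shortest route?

Some routes from Oslo to Bergen:
Oslo → Kristiansand → Bergen: 2 + 2 = 4
Oslo → Stavanger → Kristiansand → Bergen: 2 + 10 + 2 = 14
Oslo → Stavanger → Bergen: 2 + 5 = 7
Best route has total 4 km.

4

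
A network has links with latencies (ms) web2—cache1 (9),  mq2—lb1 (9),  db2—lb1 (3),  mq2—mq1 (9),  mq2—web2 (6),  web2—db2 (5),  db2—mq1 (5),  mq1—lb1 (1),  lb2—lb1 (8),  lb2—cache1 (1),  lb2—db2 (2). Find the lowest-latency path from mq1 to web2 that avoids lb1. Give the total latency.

Candidate routes:
mq1 → db2 → lb2 → cache1 → web2: 5 + 2 + 1 + 9 = 17
mq1 → mq2 → web2: 9 + 6 = 15
mq1 → db2 → web2: 5 + 5 = 10
Shortest: 10 ms.

10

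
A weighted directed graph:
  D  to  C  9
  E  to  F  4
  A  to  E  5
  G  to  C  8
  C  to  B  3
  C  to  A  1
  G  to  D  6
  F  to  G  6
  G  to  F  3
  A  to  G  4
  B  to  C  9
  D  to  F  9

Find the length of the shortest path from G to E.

Routes from G to E:
G - D - C - A - E: 6 + 9 + 1 + 5 = 21
G - C - A - E: 8 + 1 + 5 = 14
Best route has total 14.

14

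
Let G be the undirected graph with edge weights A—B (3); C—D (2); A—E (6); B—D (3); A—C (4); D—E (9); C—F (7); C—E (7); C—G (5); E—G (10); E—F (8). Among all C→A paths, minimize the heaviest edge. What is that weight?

3

Comparing a few candidate routes:
C→E→A: max(7, 6) = 7
C→A: max(4) = 4
C→D→B→A: max(2, 3, 3) = 3
C→F→E→A: max(7, 8, 6) = 8
Best route has worst link 3.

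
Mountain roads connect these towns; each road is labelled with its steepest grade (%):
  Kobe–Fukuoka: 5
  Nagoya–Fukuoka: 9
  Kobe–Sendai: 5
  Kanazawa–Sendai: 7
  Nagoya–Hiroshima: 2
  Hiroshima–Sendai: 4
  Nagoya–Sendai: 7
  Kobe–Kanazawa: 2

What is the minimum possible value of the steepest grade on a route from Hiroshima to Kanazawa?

Comparing a few candidate routes:
Hiroshima - Nagoya - Sendai - Kobe - Kanazawa: max(2, 7, 5, 2) = 7
Hiroshima - Nagoya - Sendai - Kanazawa: max(2, 7, 7) = 7
Hiroshima - Sendai - Kobe - Kanazawa: max(4, 5, 2) = 5
Smallest bottleneck: 5%.

5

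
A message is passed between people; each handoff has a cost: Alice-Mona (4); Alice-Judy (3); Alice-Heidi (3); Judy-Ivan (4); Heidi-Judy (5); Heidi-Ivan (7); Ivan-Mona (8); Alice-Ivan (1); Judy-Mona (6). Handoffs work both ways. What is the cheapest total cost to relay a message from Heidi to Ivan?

4

Checking several routes:
Heidi → Alice → Ivan: 3 + 1 = 4
Heidi → Ivan: 7
Heidi → Judy → Ivan: 5 + 4 = 9
Best route has total 4.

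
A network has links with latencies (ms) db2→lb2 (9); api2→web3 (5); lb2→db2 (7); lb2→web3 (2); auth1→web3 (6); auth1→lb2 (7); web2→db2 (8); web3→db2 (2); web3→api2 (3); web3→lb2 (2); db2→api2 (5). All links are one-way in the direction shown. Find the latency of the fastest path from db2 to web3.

10

Paths from db2 to web3:
db2 -> api2 -> web3: 5 + 5 = 10
db2 -> lb2 -> web3: 9 + 2 = 11
Shortest: 10 ms.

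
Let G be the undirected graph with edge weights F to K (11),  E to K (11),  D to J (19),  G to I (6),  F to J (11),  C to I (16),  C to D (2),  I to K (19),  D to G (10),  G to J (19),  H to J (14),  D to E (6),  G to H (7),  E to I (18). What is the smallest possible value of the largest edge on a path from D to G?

Comparing a few candidate routes:
D → G: max(10) = 10
D → E → K → F → J → H → G: max(6, 11, 11, 11, 14, 7) = 14
D → C → I → G: max(2, 16, 6) = 16
Smallest bottleneck: 10.

10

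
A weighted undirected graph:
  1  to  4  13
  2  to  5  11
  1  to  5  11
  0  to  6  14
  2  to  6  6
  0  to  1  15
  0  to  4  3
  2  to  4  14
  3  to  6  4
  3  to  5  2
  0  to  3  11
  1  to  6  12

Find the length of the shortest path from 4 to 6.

17

Comparing a few candidate routes:
4 - 0 - 3 - 6: 3 + 11 + 4 = 18
4 - 0 - 6: 3 + 14 = 17
4 - 1 - 6: 13 + 12 = 25
4 - 2 - 6: 14 + 6 = 20
Shortest: 17.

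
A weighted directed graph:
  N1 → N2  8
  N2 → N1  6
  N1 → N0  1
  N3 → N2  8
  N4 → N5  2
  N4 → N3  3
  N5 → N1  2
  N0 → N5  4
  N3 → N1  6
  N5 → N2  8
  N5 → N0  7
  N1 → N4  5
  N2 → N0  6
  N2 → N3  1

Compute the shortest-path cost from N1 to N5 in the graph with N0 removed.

7

Routes from N1 to N5 avoiding N0:
N1 → N4 → N5: 5 + 2 = 7
Best route has total 7.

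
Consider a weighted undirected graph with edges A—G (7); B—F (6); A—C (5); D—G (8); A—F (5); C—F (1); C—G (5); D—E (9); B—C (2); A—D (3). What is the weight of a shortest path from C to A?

5

Routes from C to A:
C-B-F-A: 2 + 6 + 5 = 13
C-F-A: 1 + 5 = 6
C-A: 5
C-G-A: 5 + 7 = 12
C-G-D-A: 5 + 8 + 3 = 16
Shortest: 5.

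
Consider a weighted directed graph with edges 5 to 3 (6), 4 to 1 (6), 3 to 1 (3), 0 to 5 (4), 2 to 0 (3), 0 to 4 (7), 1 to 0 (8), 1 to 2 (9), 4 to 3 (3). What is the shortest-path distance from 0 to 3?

Candidate routes:
0-4-3: 7 + 3 = 10
0-5-3: 4 + 6 = 10
Shortest: 10.

10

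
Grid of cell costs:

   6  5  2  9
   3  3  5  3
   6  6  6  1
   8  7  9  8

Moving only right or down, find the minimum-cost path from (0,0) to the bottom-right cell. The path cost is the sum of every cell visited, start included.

Best path: r0c0→r1c0→r1c1→r1c2→r1c3→r2c3→r3c3
Cost: 6 + 3 + 3 + 5 + 3 + 1 + 8 = 29
(Top row then right column would cost 34.)

29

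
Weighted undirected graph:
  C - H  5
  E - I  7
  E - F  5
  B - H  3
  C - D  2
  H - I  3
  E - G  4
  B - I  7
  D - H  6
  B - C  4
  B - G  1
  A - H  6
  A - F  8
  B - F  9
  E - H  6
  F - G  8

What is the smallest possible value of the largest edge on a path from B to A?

A few of the B→A routes:
B-C-H-A: max(4, 5, 6) = 6
B-G-E-H-A: max(1, 4, 6, 6) = 6
B-C-D-H-A: max(4, 2, 6, 6) = 6
B-H-A: max(3, 6) = 6
B-I-H-A: max(7, 3, 6) = 7
Best route has worst link 6.

6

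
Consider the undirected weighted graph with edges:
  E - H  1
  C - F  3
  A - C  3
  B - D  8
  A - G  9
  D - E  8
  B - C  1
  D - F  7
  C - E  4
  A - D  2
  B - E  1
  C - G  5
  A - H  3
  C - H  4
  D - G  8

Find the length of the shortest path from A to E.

4

Checking several routes:
A - C - B - E: 3 + 1 + 1 = 5
A - C - H - E: 3 + 4 + 1 = 8
A - H - E: 3 + 1 = 4
A - C - E: 3 + 4 = 7
A - H - C - B - E: 3 + 4 + 1 + 1 = 9
Shortest: 4.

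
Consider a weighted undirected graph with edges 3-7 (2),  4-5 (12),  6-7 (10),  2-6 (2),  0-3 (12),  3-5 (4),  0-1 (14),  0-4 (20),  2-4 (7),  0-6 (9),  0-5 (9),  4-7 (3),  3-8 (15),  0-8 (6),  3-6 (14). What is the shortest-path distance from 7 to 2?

Comparing a few candidate routes:
7→6→2: 10 + 2 = 12
7→3→6→2: 2 + 14 + 2 = 18
7→4→2: 3 + 7 = 10
The minimum is 10.

10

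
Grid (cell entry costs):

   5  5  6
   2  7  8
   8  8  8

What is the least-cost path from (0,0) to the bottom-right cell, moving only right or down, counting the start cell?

30

One optimal route is [0,0]→[1,0]→[1,1]→[1,2]→[2,2].
Its cost is 5 + 2 + 7 + 8 + 8 = 30.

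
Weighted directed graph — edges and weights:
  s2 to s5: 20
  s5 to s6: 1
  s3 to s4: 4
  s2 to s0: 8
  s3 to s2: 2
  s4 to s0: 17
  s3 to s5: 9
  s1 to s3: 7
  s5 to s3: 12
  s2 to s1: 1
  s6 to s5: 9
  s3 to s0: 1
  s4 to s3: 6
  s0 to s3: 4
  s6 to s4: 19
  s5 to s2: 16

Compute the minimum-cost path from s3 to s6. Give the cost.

Routes from s3 to s6:
s3-s5-s6: 9 + 1 = 10
s3-s2-s5-s6: 2 + 20 + 1 = 23
Shortest: 10.

10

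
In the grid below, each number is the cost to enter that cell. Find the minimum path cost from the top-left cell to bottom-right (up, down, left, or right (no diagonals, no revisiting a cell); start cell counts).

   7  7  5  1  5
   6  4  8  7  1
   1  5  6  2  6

One optimal route is [0,0]→[0,1]→[0,2]→[0,3]→[0,4]→[1,4]→[2,4].
Its cost is 7 + 7 + 5 + 1 + 5 + 1 + 6 = 32.

32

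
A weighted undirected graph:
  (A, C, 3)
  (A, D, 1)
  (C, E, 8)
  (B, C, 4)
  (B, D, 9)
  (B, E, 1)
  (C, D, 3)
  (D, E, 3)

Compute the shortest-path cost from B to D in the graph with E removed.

Paths from B to D avoiding E:
B - C - A - D: 4 + 3 + 1 = 8
B - C - D: 4 + 3 = 7
B - D: 9
The minimum is 7.

7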